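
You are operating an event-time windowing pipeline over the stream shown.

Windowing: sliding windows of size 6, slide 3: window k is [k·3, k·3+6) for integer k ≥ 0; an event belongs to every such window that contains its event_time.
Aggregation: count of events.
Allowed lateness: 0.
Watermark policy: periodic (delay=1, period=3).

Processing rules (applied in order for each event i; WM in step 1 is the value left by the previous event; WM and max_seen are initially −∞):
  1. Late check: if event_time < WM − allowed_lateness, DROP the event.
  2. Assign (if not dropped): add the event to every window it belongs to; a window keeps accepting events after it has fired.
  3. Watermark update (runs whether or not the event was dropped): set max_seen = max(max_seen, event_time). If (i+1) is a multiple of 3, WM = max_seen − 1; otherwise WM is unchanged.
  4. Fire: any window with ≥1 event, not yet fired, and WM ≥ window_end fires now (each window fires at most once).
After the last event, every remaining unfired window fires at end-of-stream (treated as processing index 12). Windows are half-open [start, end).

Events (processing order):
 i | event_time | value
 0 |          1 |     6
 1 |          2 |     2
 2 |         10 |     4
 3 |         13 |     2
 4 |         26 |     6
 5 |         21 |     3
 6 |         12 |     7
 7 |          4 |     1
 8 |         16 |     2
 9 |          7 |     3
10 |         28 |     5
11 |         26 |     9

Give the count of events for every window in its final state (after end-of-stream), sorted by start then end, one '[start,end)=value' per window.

[0,6)=2 [6,12)=1 [9,15)=2 [12,18)=1 [18,24)=1 [21,27)=3 [24,30)=3 [27,33)=1

i=0 t=1 v=6: → [0,6); WM=−∞
i=1 t=2 v=2: → [0,6); WM=−∞
i=2 t=10 v=4: → [9,15),[6,12); WM=9; [0,6) fires=2
i=3 t=13 v=2: → [12,18),[9,15); WM=9
i=4 t=26 v=6: → [24,30),[21,27); WM=9
i=5 t=21 v=3: → [21,27),[18,24); WM=25; [6,12) fires=1 [9,15) fires=2 [12,18) fires=1 [18,24) fires=1
i=6 t=12 v=7: DROP (t<25-0); WM=25
i=7 t=4 v=1: DROP (t<25-0); WM=25
i=8 t=16 v=2: DROP (t<25-0); WM=25
i=9 t=7 v=3: DROP (t<25-0); WM=25
i=10 t=28 v=5: → [27,33),[24,30); WM=25
i=11 t=26 v=9: → [24,30),[21,27); WM=27; [21,27) fires=3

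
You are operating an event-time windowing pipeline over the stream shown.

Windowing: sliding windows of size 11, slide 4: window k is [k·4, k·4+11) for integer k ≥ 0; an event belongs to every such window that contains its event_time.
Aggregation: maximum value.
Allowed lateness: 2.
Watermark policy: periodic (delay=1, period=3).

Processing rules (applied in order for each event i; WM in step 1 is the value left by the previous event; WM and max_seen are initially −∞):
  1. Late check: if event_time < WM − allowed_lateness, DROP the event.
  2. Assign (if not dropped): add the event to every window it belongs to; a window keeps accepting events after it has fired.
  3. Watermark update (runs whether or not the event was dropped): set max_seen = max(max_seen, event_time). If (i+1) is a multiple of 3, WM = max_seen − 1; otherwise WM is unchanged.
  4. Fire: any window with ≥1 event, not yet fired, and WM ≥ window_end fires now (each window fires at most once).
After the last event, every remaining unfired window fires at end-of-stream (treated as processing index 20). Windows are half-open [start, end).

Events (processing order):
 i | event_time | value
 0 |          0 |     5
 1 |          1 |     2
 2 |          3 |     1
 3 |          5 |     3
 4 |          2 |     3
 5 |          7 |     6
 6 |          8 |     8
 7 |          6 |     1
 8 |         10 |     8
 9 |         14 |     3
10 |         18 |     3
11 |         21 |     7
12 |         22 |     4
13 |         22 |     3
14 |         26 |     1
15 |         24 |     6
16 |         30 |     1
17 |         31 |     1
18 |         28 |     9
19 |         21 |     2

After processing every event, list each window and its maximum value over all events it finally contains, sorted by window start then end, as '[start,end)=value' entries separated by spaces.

[0,11)=8 [4,15)=8 [8,19)=8 [12,23)=7 [16,27)=7 [20,31)=9 [24,35)=9 [28,39)=9

i=0 t=0 v=5: → [0,11); WM=−∞
i=1 t=1 v=2: → [0,11); WM=−∞
i=2 t=3 v=1: → [0,11); WM=2
i=3 t=5 v=3: → [4,15),[0,11); WM=2
i=4 t=2 v=3: → [0,11); WM=2
i=5 t=7 v=6: → [4,15),[0,11); WM=6
i=6 t=8 v=8: → [8,19),[4,15),[0,11); WM=6
i=7 t=6 v=1: → [4,15),[0,11); WM=6
i=8 t=10 v=8: → [8,19),[4,15),[0,11); WM=9
i=9 t=14 v=3: → [12,23),[8,19),[4,15); WM=9
i=10 t=18 v=3: → [16,27),[12,23),[8,19); WM=9
i=11 t=21 v=7: → [20,31),[16,27),[12,23); WM=20; [0,11) fires=8 [4,15) fires=8 [8,19) fires=8
i=12 t=22 v=4: → [20,31),[16,27),[12,23); WM=20
i=13 t=22 v=3: → [20,31),[16,27),[12,23); WM=20
i=14 t=26 v=1: → [24,35),[20,31),[16,27); WM=25; [12,23) fires=7
i=15 t=24 v=6: → [24,35),[20,31),[16,27); WM=25
i=16 t=30 v=1: → [28,39),[24,35),[20,31); WM=25
i=17 t=31 v=1: → [28,39),[24,35); WM=30; [16,27) fires=7
i=18 t=28 v=9: → [28,39),[24,35),[20,31); WM=30
i=19 t=21 v=2: DROP (t<30-2); WM=30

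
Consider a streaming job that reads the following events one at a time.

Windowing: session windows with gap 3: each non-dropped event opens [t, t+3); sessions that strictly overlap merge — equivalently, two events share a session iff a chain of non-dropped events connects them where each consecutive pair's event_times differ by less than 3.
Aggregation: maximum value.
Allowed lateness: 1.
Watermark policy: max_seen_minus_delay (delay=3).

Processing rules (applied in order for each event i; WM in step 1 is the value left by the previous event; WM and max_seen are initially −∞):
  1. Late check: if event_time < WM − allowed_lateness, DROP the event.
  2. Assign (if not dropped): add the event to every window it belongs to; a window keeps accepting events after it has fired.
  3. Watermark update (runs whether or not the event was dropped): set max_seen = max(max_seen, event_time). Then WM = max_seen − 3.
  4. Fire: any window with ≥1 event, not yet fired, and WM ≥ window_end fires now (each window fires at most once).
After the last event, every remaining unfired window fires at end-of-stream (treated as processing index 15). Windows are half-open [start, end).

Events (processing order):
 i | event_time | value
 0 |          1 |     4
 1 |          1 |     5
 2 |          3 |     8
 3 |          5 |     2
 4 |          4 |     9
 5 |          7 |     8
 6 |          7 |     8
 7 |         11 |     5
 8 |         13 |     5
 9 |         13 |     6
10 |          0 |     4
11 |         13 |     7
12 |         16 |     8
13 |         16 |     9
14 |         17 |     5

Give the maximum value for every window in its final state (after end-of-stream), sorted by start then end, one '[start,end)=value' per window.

[1,10)=9 [11,16)=7 [16,20)=9

i=0 t=1 v=4: → [1,4); WM=-2
i=1 t=1 v=5: → [1,4); WM=-2
i=2 t=3 v=8: → [1,6); WM=0
i=3 t=5 v=2: → [1,8); WM=2
i=4 t=4 v=9: → [1,8); WM=2
i=5 t=7 v=8: → [1,10); WM=4
i=6 t=7 v=8: → [1,10); WM=4
i=7 t=11 v=5: → [11,14); WM=8
i=8 t=13 v=5: → [11,16); WM=10
i=9 t=13 v=6: → [11,16); WM=10
i=10 t=0 v=4: DROP (t<10-1); WM=10
i=11 t=13 v=7: → [11,16); WM=10
i=12 t=16 v=8: → [16,19); WM=13
i=13 t=16 v=9: → [16,19); WM=13
i=14 t=17 v=5: → [16,20); WM=14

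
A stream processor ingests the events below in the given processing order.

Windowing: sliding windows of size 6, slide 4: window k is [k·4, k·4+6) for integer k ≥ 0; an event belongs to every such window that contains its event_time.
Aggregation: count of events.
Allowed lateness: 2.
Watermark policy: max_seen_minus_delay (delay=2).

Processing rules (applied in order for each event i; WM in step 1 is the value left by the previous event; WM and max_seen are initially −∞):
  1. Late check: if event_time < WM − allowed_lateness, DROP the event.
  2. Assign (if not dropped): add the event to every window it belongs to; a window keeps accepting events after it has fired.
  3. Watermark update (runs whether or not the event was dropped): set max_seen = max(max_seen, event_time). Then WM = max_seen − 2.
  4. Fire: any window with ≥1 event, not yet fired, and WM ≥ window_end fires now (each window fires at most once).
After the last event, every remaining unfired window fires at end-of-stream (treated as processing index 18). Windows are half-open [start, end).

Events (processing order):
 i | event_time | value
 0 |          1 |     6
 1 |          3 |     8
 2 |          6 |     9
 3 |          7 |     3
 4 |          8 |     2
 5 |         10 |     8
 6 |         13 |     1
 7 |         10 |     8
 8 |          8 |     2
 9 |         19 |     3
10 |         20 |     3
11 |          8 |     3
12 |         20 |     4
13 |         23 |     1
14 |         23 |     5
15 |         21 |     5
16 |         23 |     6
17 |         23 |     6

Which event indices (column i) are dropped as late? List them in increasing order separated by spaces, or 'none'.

8 11

i=0 t=1 v=6: → [0,6); WM=-1
i=1 t=3 v=8: → [0,6); WM=1
i=2 t=6 v=9: → [4,10); WM=4
i=3 t=7 v=3: → [4,10); WM=5
i=4 t=8 v=2: → [8,14),[4,10); WM=6; [0,6) fires=2
i=5 t=10 v=8: → [8,14); WM=8
i=6 t=13 v=1: → [12,18),[8,14); WM=11; [4,10) fires=3
i=7 t=10 v=8: → [8,14); WM=11
i=8 t=8 v=2: DROP (t<11-2); WM=11
i=9 t=19 v=3: → [16,22); WM=17; [8,14) fires=4
i=10 t=20 v=3: → [20,26),[16,22); WM=18; [12,18) fires=1
i=11 t=8 v=3: DROP (t<18-2); WM=18
i=12 t=20 v=4: → [20,26),[16,22); WM=18
i=13 t=23 v=1: → [20,26); WM=21
i=14 t=23 v=5: → [20,26); WM=21
i=15 t=21 v=5: → [20,26),[16,22); WM=21
i=16 t=23 v=6: → [20,26); WM=21
i=17 t=23 v=6: → [20,26); WM=21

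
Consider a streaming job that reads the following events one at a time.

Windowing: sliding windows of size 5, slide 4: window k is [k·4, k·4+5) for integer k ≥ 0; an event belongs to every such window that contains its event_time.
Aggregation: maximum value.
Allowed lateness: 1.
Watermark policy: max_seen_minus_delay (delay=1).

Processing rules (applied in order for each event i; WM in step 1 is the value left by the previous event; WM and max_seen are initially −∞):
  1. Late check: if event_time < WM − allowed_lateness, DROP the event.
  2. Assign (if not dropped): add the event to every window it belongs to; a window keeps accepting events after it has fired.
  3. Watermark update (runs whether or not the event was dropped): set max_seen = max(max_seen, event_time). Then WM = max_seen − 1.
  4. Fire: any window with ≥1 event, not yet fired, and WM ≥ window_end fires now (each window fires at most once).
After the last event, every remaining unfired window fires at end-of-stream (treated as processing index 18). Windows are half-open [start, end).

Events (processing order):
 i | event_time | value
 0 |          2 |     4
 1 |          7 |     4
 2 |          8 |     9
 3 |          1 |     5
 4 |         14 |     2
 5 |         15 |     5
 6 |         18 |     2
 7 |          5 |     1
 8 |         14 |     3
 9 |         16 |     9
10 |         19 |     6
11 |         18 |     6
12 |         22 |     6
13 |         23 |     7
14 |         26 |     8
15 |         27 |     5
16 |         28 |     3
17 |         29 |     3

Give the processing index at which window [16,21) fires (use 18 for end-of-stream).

12

i=0 t=2 v=4: → [0,5); WM=1
i=1 t=7 v=4: → [4,9); WM=6; [0,5) fires=4
i=2 t=8 v=9: → [8,13),[4,9); WM=7
i=3 t=1 v=5: DROP (t<7-1); WM=7
i=4 t=14 v=2: → [12,17); WM=13; [4,9) fires=9 [8,13) fires=9
i=5 t=15 v=5: → [12,17); WM=14
i=6 t=18 v=2: → [16,21); WM=17; [12,17) fires=5
i=7 t=5 v=1: DROP (t<17-1); WM=17
i=8 t=14 v=3: DROP (t<17-1); WM=17
i=9 t=16 v=9: → [16,21),[12,17); WM=17
i=10 t=19 v=6: → [16,21); WM=18
i=11 t=18 v=6: → [16,21); WM=18
i=12 t=22 v=6: → [20,25); WM=21; [16,21) fires=9
i=13 t=23 v=7: → [20,25); WM=22
i=14 t=26 v=8: → [24,29); WM=25; [20,25) fires=7
i=15 t=27 v=5: → [24,29); WM=26
i=16 t=28 v=3: → [28,33),[24,29); WM=27
i=17 t=29 v=3: → [28,33); WM=28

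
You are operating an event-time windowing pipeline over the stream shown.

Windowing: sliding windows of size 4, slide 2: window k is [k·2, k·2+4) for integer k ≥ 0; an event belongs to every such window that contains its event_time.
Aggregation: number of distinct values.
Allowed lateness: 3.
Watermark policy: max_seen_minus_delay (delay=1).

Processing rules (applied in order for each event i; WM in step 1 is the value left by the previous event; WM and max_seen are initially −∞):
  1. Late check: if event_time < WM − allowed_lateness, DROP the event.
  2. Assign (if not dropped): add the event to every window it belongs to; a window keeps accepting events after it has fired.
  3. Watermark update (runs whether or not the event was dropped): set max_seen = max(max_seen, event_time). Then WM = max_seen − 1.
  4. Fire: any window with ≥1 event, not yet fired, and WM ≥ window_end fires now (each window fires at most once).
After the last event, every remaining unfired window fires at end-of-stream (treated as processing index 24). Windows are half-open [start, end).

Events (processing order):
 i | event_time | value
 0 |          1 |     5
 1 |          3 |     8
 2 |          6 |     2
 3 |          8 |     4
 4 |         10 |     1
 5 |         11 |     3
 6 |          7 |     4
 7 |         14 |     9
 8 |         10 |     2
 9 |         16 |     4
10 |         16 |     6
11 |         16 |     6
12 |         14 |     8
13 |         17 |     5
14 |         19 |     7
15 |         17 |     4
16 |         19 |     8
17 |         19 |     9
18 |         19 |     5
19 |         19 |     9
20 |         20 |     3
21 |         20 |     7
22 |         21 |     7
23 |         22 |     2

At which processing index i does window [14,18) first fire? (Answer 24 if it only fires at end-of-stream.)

i=0 t=1 v=5: → [0,4); WM=0
i=1 t=3 v=8: → [2,6),[0,4); WM=2
i=2 t=6 v=2: → [6,10),[4,8); WM=5; [0,4) fires=2
i=3 t=8 v=4: → [8,12),[6,10); WM=7; [2,6) fires=1
i=4 t=10 v=1: → [10,14),[8,12); WM=9; [4,8) fires=1
i=5 t=11 v=3: → [10,14),[8,12); WM=10; [6,10) fires=2
i=6 t=7 v=4: → [6,10),[4,8); WM=10
i=7 t=14 v=9: → [14,18),[12,16); WM=13; [8,12) fires=3
i=8 t=10 v=2: → [10,14),[8,12); WM=13
i=9 t=16 v=4: → [16,20),[14,18); WM=15; [10,14) fires=3
i=10 t=16 v=6: → [16,20),[14,18); WM=15
i=11 t=16 v=6: → [16,20),[14,18); WM=15
i=12 t=14 v=8: → [14,18),[12,16); WM=15
i=13 t=17 v=5: → [16,20),[14,18); WM=16; [12,16) fires=2
i=14 t=19 v=7: → [18,22),[16,20); WM=18; [14,18) fires=5
i=15 t=17 v=4: → [16,20),[14,18); WM=18
i=16 t=19 v=8: → [18,22),[16,20); WM=18
i=17 t=19 v=9: → [18,22),[16,20); WM=18
i=18 t=19 v=5: → [18,22),[16,20); WM=18
i=19 t=19 v=9: → [18,22),[16,20); WM=18
i=20 t=20 v=3: → [20,24),[18,22); WM=19
i=21 t=20 v=7: → [20,24),[18,22); WM=19
i=22 t=21 v=7: → [20,24),[18,22); WM=20; [16,20) fires=6
i=23 t=22 v=2: → [22,26),[20,24); WM=21

14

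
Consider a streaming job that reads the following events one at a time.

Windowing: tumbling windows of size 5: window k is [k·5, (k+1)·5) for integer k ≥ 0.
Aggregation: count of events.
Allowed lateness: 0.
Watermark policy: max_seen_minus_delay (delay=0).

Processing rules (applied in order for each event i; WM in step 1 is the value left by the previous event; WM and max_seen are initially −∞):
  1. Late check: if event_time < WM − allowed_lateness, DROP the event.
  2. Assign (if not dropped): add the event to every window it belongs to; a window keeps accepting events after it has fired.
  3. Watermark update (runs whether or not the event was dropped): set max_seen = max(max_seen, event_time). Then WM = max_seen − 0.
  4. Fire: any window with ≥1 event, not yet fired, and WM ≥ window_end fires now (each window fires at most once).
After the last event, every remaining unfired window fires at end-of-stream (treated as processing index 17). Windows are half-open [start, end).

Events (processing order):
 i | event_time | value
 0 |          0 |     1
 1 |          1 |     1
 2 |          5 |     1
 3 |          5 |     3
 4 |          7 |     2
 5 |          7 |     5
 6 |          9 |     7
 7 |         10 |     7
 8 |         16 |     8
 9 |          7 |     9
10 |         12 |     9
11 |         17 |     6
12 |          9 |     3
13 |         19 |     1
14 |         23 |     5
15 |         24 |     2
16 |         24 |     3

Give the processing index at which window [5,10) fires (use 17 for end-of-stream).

7

i=0 t=0 v=1: → [0,5); WM=0
i=1 t=1 v=1: → [0,5); WM=1
i=2 t=5 v=1: → [5,10); WM=5; [0,5) fires=2
i=3 t=5 v=3: → [5,10); WM=5
i=4 t=7 v=2: → [5,10); WM=7
i=5 t=7 v=5: → [5,10); WM=7
i=6 t=9 v=7: → [5,10); WM=9
i=7 t=10 v=7: → [10,15); WM=10; [5,10) fires=5
i=8 t=16 v=8: → [15,20); WM=16; [10,15) fires=1
i=9 t=7 v=9: DROP (t<16-0); WM=16
i=10 t=12 v=9: DROP (t<16-0); WM=16
i=11 t=17 v=6: → [15,20); WM=17
i=12 t=9 v=3: DROP (t<17-0); WM=17
i=13 t=19 v=1: → [15,20); WM=19
i=14 t=23 v=5: → [20,25); WM=23; [15,20) fires=3
i=15 t=24 v=2: → [20,25); WM=24
i=16 t=24 v=3: → [20,25); WM=24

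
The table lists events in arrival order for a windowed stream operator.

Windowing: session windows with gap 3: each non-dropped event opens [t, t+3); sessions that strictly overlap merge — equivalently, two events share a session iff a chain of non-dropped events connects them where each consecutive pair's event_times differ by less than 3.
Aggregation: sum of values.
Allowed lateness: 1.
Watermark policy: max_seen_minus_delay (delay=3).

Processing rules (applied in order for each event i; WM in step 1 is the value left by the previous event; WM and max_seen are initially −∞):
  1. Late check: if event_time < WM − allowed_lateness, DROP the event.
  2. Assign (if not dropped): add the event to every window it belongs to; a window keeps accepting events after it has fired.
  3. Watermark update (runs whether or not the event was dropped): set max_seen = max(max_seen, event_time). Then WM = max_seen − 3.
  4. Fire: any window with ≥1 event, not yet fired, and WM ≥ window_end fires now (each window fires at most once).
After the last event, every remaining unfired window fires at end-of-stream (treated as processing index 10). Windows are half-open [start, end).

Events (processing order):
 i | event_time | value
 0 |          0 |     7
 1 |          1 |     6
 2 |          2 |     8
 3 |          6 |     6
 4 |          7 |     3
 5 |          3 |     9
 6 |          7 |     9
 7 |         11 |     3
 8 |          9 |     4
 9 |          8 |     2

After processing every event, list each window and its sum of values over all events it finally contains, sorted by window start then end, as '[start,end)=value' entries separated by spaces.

i=0 t=0 v=7: → [0,3); WM=-3
i=1 t=1 v=6: → [0,4); WM=-2
i=2 t=2 v=8: → [0,5); WM=-1
i=3 t=6 v=6: → [6,9); WM=3
i=4 t=7 v=3: → [6,10); WM=4
i=5 t=3 v=9: → [0,6); WM=4
i=6 t=7 v=9: → [6,10); WM=4
i=7 t=11 v=3: → [11,14); WM=8
i=8 t=9 v=4: → [6,14); WM=8
i=9 t=8 v=2: → [6,14); WM=8

[0,6)=30 [6,14)=27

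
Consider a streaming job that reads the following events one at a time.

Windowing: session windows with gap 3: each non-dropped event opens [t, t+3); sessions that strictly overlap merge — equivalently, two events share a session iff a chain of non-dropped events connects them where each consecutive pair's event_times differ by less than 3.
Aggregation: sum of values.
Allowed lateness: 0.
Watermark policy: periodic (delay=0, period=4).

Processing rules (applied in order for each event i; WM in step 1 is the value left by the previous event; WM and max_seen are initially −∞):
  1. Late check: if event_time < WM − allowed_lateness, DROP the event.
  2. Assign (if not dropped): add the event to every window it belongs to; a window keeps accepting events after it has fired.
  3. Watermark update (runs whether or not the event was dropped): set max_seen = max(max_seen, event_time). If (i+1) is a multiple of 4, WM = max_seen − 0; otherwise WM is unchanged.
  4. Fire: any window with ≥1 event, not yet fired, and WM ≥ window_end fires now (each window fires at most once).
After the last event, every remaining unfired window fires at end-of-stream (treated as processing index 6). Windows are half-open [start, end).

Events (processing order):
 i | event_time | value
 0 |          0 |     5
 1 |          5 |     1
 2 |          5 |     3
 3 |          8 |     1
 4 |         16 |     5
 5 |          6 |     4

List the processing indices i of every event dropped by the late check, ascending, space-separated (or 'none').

i=0 t=0 v=5: → [0,3); WM=−∞
i=1 t=5 v=1: → [5,8); WM=−∞
i=2 t=5 v=3: → [5,8); WM=−∞
i=3 t=8 v=1: → [8,11); WM=8
i=4 t=16 v=5: → [16,19); WM=8
i=5 t=6 v=4: DROP (t<8-0); WM=8

5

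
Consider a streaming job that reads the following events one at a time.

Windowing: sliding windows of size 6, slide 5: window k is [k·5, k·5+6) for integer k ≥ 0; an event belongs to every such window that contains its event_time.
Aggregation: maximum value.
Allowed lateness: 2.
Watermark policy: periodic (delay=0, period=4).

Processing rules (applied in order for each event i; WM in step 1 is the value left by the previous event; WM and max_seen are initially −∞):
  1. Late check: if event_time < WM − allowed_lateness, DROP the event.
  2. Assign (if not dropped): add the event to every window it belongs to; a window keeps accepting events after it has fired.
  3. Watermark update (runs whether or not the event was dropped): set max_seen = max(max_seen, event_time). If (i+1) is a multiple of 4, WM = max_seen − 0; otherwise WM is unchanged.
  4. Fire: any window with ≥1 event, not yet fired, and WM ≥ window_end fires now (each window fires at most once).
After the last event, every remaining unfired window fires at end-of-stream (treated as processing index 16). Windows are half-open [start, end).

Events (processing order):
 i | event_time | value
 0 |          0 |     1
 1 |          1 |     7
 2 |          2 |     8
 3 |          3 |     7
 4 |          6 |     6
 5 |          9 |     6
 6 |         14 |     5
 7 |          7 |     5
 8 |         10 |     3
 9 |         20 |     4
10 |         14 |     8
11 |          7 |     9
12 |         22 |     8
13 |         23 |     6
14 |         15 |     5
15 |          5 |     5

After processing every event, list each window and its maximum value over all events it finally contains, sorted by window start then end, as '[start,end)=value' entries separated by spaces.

i=0 t=0 v=1: → [0,6); WM=−∞
i=1 t=1 v=7: → [0,6); WM=−∞
i=2 t=2 v=8: → [0,6); WM=−∞
i=3 t=3 v=7: → [0,6); WM=3
i=4 t=6 v=6: → [5,11); WM=3
i=5 t=9 v=6: → [5,11); WM=3
i=6 t=14 v=5: → [10,16); WM=3
i=7 t=7 v=5: → [5,11); WM=14; [0,6) fires=8 [5,11) fires=6
i=8 t=10 v=3: DROP (t<14-2); WM=14
i=9 t=20 v=4: → [20,26),[15,21); WM=14
i=10 t=14 v=8: → [10,16); WM=14
i=11 t=7 v=9: DROP (t<14-2); WM=20; [10,16) fires=8
i=12 t=22 v=8: → [20,26); WM=20
i=13 t=23 v=6: → [20,26); WM=20
i=14 t=15 v=5: DROP (t<20-2); WM=20
i=15 t=5 v=5: DROP (t<20-2); WM=23; [15,21) fires=4

[0,6)=8 [5,11)=6 [10,16)=8 [15,21)=4 [20,26)=8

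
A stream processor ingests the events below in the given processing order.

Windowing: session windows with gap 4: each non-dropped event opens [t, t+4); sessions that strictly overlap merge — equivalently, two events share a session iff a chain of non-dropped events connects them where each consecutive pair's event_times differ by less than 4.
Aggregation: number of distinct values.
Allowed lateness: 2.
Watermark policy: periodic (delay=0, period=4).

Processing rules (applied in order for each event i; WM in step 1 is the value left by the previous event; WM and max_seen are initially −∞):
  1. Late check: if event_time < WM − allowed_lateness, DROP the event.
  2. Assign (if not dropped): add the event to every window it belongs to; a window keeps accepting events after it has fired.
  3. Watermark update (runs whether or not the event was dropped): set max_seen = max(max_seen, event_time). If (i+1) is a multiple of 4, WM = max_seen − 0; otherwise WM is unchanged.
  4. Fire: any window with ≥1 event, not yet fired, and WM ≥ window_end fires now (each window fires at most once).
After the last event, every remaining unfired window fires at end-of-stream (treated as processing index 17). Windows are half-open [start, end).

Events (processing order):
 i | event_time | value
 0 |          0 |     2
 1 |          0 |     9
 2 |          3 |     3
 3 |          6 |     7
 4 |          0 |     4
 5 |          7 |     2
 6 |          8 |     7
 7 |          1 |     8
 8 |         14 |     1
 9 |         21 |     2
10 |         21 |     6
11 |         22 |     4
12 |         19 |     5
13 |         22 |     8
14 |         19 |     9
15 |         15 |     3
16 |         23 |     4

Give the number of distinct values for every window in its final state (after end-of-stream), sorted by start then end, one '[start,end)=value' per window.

i=0 t=0 v=2: → [0,4); WM=−∞
i=1 t=0 v=9: → [0,4); WM=−∞
i=2 t=3 v=3: → [0,7); WM=−∞
i=3 t=6 v=7: → [0,10); WM=6
i=4 t=0 v=4: DROP (t<6-2); WM=6
i=5 t=7 v=2: → [0,11); WM=6
i=6 t=8 v=7: → [0,12); WM=6
i=7 t=1 v=8: DROP (t<6-2); WM=8
i=8 t=14 v=1: → [14,18); WM=8
i=9 t=21 v=2: → [21,25); WM=8
i=10 t=21 v=6: → [21,25); WM=8
i=11 t=22 v=4: → [21,26); WM=22
i=12 t=19 v=5: DROP (t<22-2); WM=22
i=13 t=22 v=8: → [21,26); WM=22
i=14 t=19 v=9: DROP (t<22-2); WM=22
i=15 t=15 v=3: DROP (t<22-2); WM=22
i=16 t=23 v=4: → [21,27); WM=22

[0,12)=4 [14,18)=1 [21,27)=4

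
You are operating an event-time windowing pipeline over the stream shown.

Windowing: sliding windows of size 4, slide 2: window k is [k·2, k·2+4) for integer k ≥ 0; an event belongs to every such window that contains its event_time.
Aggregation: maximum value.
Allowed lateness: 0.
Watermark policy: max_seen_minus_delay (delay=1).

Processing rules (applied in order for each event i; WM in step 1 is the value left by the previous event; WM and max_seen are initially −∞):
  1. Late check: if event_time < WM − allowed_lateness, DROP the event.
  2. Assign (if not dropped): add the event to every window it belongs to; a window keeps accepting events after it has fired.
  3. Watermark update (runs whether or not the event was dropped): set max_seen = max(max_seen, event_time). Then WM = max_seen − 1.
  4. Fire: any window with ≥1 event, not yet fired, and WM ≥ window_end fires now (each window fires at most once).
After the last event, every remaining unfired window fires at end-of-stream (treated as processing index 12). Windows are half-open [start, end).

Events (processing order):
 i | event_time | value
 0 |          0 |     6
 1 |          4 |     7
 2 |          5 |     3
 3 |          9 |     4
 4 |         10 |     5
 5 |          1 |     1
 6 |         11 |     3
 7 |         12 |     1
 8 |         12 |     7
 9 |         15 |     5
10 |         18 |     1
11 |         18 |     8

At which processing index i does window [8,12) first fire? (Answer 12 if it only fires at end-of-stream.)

i=0 t=0 v=6: → [0,4); WM=-1
i=1 t=4 v=7: → [4,8),[2,6); WM=3
i=2 t=5 v=3: → [4,8),[2,6); WM=4; [0,4) fires=6
i=3 t=9 v=4: → [8,12),[6,10); WM=8; [2,6) fires=7 [4,8) fires=7
i=4 t=10 v=5: → [10,14),[8,12); WM=9
i=5 t=1 v=1: DROP (t<9-0); WM=9
i=6 t=11 v=3: → [10,14),[8,12); WM=10; [6,10) fires=4
i=7 t=12 v=1: → [12,16),[10,14); WM=11
i=8 t=12 v=7: → [12,16),[10,14); WM=11
i=9 t=15 v=5: → [14,18),[12,16); WM=14; [8,12) fires=5 [10,14) fires=7
i=10 t=18 v=1: → [18,22),[16,20); WM=17; [12,16) fires=7
i=11 t=18 v=8: → [18,22),[16,20); WM=17

9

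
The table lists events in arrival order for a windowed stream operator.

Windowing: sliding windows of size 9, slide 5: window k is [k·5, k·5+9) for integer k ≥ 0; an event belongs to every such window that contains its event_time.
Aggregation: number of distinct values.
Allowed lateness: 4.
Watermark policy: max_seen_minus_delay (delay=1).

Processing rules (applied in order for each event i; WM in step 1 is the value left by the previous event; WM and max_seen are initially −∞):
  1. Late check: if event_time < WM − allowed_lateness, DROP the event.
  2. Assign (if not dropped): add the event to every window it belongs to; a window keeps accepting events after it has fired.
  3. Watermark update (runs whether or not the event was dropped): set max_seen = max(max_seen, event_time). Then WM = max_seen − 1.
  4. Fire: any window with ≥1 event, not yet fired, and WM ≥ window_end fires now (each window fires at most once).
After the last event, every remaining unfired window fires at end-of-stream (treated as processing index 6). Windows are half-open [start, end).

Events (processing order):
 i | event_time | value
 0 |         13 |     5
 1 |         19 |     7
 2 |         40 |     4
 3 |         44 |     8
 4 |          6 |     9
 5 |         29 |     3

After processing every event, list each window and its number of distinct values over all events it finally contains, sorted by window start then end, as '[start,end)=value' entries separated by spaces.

i=0 t=13 v=5: → [10,19),[5,14); WM=12
i=1 t=19 v=7: → [15,24); WM=18; [5,14) fires=1
i=2 t=40 v=4: → [40,49),[35,44); WM=39; [10,19) fires=1 [15,24) fires=1
i=3 t=44 v=8: → [40,49); WM=43
i=4 t=6 v=9: DROP (t<43-4); WM=43
i=5 t=29 v=3: DROP (t<43-4); WM=43

[5,14)=1 [10,19)=1 [15,24)=1 [35,44)=1 [40,49)=2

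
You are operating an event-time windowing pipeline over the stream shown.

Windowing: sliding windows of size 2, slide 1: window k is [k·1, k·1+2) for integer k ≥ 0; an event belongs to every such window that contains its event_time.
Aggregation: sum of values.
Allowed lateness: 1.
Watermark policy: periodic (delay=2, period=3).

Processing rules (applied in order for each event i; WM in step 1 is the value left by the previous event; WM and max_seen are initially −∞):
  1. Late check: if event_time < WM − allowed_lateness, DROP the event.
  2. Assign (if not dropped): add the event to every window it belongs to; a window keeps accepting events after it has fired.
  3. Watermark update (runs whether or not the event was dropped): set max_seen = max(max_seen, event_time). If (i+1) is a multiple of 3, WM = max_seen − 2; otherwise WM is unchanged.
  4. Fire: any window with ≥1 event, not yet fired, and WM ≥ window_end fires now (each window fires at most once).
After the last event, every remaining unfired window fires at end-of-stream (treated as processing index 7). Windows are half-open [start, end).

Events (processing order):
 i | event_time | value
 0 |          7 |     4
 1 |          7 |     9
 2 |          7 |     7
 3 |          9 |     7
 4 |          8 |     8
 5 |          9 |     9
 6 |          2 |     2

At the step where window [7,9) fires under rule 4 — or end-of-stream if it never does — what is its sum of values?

i=0 t=7 v=4: → [7,9),[6,8); WM=−∞
i=1 t=7 v=9: → [7,9),[6,8); WM=−∞
i=2 t=7 v=7: → [7,9),[6,8); WM=5
i=3 t=9 v=7: → [9,11),[8,10); WM=5
i=4 t=8 v=8: → [8,10),[7,9); WM=5
i=5 t=9 v=9: → [9,11),[8,10); WM=7
i=6 t=2 v=2: DROP (t<7-1); WM=7

28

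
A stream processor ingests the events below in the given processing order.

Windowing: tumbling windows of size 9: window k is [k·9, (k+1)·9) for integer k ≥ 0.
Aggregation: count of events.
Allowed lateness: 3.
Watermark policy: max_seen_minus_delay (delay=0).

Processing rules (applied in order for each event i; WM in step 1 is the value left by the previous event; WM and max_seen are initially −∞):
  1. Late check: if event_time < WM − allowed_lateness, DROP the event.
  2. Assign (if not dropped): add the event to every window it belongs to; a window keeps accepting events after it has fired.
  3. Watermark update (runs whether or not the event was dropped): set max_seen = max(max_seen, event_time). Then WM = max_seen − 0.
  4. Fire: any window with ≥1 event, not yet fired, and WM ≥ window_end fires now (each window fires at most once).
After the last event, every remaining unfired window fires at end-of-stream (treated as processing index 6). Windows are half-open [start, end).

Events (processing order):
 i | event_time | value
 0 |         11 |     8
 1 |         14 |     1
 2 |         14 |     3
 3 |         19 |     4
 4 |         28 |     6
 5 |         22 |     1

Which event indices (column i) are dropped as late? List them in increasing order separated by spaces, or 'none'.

5

i=0 t=11 v=8: → [9,18); WM=11
i=1 t=14 v=1: → [9,18); WM=14
i=2 t=14 v=3: → [9,18); WM=14
i=3 t=19 v=4: → [18,27); WM=19; [9,18) fires=3
i=4 t=28 v=6: → [27,36); WM=28; [18,27) fires=1
i=5 t=22 v=1: DROP (t<28-3); WM=28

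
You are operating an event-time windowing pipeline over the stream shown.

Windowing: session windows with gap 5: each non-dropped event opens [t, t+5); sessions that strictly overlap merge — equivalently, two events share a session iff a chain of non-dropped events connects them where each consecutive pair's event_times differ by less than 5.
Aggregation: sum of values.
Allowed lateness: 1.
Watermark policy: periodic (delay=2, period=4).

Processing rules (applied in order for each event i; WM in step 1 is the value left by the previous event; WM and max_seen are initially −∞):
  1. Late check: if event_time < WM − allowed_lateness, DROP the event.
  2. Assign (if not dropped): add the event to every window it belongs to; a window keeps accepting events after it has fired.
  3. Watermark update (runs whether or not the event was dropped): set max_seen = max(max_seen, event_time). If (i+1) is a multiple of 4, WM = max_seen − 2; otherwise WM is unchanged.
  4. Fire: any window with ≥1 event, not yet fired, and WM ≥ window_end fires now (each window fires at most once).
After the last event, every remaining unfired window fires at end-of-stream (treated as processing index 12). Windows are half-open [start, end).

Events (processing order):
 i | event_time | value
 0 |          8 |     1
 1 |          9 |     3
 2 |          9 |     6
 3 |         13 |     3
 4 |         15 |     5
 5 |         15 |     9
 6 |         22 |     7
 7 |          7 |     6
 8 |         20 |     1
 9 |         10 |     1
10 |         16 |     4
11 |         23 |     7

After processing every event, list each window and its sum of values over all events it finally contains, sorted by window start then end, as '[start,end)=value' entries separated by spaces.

[8,20)=27 [20,28)=15

i=0 t=8 v=1: → [8,13); WM=−∞
i=1 t=9 v=3: → [8,14); WM=−∞
i=2 t=9 v=6: → [8,14); WM=−∞
i=3 t=13 v=3: → [8,18); WM=11
i=4 t=15 v=5: → [8,20); WM=11
i=5 t=15 v=9: → [8,20); WM=11
i=6 t=22 v=7: → [22,27); WM=11
i=7 t=7 v=6: DROP (t<11-1); WM=20
i=8 t=20 v=1: → [20,27); WM=20
i=9 t=10 v=1: DROP (t<20-1); WM=20
i=10 t=16 v=4: DROP (t<20-1); WM=20
i=11 t=23 v=7: → [20,28); WM=21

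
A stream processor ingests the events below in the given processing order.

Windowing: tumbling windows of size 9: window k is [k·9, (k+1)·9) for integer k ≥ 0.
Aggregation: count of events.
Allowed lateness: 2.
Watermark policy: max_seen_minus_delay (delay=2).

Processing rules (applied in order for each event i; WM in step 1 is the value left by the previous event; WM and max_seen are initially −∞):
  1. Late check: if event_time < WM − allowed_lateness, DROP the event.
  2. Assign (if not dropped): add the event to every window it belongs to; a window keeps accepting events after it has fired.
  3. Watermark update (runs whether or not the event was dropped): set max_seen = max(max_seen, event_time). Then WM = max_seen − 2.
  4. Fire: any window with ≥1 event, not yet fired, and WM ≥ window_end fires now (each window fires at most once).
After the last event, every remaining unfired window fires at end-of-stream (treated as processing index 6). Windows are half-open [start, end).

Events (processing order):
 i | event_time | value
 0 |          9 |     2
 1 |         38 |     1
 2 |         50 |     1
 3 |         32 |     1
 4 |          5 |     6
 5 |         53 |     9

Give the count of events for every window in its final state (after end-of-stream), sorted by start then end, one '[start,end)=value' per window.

[9,18)=1 [36,45)=1 [45,54)=2

i=0 t=9 v=2: → [9,18); WM=7
i=1 t=38 v=1: → [36,45); WM=36; [9,18) fires=1
i=2 t=50 v=1: → [45,54); WM=48; [36,45) fires=1
i=3 t=32 v=1: DROP (t<48-2); WM=48
i=4 t=5 v=6: DROP (t<48-2); WM=48
i=5 t=53 v=9: → [45,54); WM=51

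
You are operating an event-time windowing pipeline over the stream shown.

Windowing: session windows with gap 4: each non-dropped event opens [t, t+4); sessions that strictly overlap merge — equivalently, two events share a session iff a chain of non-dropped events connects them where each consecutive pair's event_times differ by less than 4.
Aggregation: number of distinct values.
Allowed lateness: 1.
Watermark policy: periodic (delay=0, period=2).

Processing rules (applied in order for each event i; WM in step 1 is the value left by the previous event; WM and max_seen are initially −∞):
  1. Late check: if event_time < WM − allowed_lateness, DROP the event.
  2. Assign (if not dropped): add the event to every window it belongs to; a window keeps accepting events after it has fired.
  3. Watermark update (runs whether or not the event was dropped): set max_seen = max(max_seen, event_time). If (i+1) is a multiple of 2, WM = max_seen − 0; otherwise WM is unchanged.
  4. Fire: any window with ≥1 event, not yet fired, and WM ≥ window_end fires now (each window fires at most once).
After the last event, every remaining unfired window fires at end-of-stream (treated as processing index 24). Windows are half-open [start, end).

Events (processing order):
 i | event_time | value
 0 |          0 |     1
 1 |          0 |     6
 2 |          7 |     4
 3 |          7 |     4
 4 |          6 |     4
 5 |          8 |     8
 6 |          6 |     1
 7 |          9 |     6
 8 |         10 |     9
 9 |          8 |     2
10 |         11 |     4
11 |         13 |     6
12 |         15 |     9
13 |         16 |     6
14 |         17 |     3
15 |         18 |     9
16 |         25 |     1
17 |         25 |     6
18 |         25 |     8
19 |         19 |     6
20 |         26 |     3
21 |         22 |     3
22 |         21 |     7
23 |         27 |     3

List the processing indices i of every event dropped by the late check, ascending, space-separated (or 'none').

i=0 t=0 v=1: → [0,4); WM=−∞
i=1 t=0 v=6: → [0,4); WM=0
i=2 t=7 v=4: → [7,11); WM=0
i=3 t=7 v=4: → [7,11); WM=7
i=4 t=6 v=4: → [6,11); WM=7
i=5 t=8 v=8: → [6,12); WM=8
i=6 t=6 v=1: DROP (t<8-1); WM=8
i=7 t=9 v=6: → [6,13); WM=9
i=8 t=10 v=9: → [6,14); WM=9
i=9 t=8 v=2: → [6,14); WM=10
i=10 t=11 v=4: → [6,15); WM=10
i=11 t=13 v=6: → [6,17); WM=13
i=12 t=15 v=9: → [6,19); WM=13
i=13 t=16 v=6: → [6,20); WM=16
i=14 t=17 v=3: → [6,21); WM=16
i=15 t=18 v=9: → [6,22); WM=18
i=16 t=25 v=1: → [25,29); WM=18
i=17 t=25 v=6: → [25,29); WM=25
i=18 t=25 v=8: → [25,29); WM=25
i=19 t=19 v=6: DROP (t<25-1); WM=25
i=20 t=26 v=3: → [25,30); WM=25
i=21 t=22 v=3: DROP (t<25-1); WM=26
i=22 t=21 v=7: DROP (t<26-1); WM=26
i=23 t=27 v=3: → [25,31); WM=27

6 19 21 22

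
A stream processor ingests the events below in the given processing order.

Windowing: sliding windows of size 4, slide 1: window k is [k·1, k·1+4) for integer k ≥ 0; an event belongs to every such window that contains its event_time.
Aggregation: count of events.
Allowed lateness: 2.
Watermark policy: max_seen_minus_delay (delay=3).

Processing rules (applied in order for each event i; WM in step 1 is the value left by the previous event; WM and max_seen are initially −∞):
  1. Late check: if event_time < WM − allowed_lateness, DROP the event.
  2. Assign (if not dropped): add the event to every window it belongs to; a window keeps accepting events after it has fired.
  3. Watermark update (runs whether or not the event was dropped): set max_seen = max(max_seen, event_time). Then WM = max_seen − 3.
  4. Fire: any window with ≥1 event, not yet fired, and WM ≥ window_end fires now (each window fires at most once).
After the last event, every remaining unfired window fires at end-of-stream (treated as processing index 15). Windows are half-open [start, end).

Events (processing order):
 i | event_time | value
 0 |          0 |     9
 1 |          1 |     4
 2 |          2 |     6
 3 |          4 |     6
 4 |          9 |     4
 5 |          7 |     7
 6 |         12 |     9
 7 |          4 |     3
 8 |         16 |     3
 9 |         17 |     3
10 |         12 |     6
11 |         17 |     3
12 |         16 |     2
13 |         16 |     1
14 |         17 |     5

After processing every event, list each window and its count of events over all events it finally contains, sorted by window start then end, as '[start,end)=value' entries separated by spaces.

[0,4)=3 [1,5)=3 [2,6)=2 [3,7)=1 [4,8)=2 [5,9)=1 [6,10)=2 [7,11)=2 [8,12)=1 [9,13)=3 [10,14)=2 [11,15)=2 [12,16)=2 [13,17)=3 [14,18)=6 [15,19)=6 [16,20)=6 [17,21)=3

i=0 t=0 v=9: → [0,4); WM=-3
i=1 t=1 v=4: → [1,5),[0,4); WM=-2
i=2 t=2 v=6: → [2,6),[1,5),[0,4); WM=-1
i=3 t=4 v=6: → [4,8),[3,7),[2,6),[1,5); WM=1
i=4 t=9 v=4: → [9,13),[8,12),[7,11),[6,10); WM=6; [0,4) fires=3 [1,5) fires=3 [2,6) fires=2
i=5 t=7 v=7: → [7,11),[6,10),[5,9),[4,8); WM=6
i=6 t=12 v=9: → [12,16),[11,15),[10,14),[9,13); WM=9; [3,7) fires=1 [4,8) fires=2 [5,9) fires=1
i=7 t=4 v=3: DROP (t<9-2); WM=9
i=8 t=16 v=3: → [16,20),[15,19),[14,18),[13,17); WM=13; [6,10) fires=2 [7,11) fires=2 [8,12) fires=1 [9,13) fires=2
i=9 t=17 v=3: → [17,21),[16,20),[15,19),[14,18); WM=14; [10,14) fires=1
i=10 t=12 v=6: → [12,16),[11,15),[10,14),[9,13); WM=14
i=11 t=17 v=3: → [17,21),[16,20),[15,19),[14,18); WM=14
i=12 t=16 v=2: → [16,20),[15,19),[14,18),[13,17); WM=14
i=13 t=16 v=1: → [16,20),[15,19),[14,18),[13,17); WM=14
i=14 t=17 v=5: → [17,21),[16,20),[15,19),[14,18); WM=14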